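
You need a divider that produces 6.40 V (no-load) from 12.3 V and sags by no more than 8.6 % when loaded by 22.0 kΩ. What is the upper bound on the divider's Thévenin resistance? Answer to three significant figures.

R_th ≤ 2.07 kΩ

Loading drop = R_th/(R_th + R_L) ≤ 0.0860, so R_th ≤ R_L · ε/(1−ε) = 22.0 kΩ × 0.0860/0.9140 = 2.07 kΩ.
(Any R1, R2 with R2/(R1+R2) = 0.520 and R1‖R2 ≤ 2.07 kΩ will meet the spec.)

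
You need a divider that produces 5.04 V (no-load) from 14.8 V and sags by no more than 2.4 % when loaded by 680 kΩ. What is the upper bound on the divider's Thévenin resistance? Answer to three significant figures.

Loading drop = R_th/(R_th + R_L) ≤ 0.0240, so R_th ≤ R_L · ε/(1−ε) = 680 kΩ × 0.0240/0.9760 = 16.7 kΩ.
(Any R1, R2 with R2/(R1+R2) = 0.341 and R1‖R2 ≤ 16.7 kΩ will meet the spec.)

R_th ≤ 16.7 kΩ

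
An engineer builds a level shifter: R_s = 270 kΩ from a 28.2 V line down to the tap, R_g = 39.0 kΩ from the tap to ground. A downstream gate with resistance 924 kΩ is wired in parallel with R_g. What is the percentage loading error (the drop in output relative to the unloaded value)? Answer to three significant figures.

The divider's output (Thévenin) resistance is R_s‖R_g = 34.08 kΩ.
Fractional drop under load = R_th/(R_th + R_L) = 34.08 / (34.08 + 924) = 0.03557.
So the output falls by 3.56 %.

3.56 %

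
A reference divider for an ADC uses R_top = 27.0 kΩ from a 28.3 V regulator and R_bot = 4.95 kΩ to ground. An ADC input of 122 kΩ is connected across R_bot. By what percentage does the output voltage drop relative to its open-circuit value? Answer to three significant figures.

3.32 %

The divider's output (Thévenin) resistance is R_top‖R_bot = 4.183 kΩ.
Fractional drop under load = R_th/(R_th + R_L) = 4.183 / (4.183 + 122) = 0.03315.
So the output falls by 3.32 %.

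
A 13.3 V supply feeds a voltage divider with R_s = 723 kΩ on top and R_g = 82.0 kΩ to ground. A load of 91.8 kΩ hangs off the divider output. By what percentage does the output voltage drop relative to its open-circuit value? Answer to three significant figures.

44.5 %

The divider's output (Thévenin) resistance is R_s‖R_g = 73.65 kΩ.
Fractional drop under load = R_th/(R_th + R_L) = 73.65 / (73.65 + 91.8) = 0.4451.
So the output falls by 44.5 %.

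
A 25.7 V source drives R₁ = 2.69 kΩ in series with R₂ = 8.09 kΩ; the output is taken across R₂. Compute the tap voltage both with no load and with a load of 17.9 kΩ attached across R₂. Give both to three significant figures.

Unloaded: 19.3 V; loaded: 17.3 V

Open-circuit: V = 25.7 × 8.09/(2.69 + 8.09) = 19.3 V.
With the load, R₂ becomes R₂‖R_L = 5.572 kΩ, so V = 25.7 × 5.572/8.262 = 17.3 V.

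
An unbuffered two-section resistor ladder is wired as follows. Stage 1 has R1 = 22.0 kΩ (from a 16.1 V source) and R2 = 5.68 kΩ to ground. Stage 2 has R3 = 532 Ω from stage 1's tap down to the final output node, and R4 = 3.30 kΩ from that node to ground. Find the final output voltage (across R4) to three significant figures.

V_out ≈ 1.31 V

Stage 2 presents R3+R4 = 3832 Ω as a load on stage 1's tap.
Stage 1's lower leg becomes R2‖(R3+R4) = 2288 Ω, so V_mid = 16.1 × 2288/24290 = 1.517 V.
Stage 2 is itself unloaded: V_out = V_mid × R4/(R3+R4) = 1.517 × 3300/3832 = 1.31 V.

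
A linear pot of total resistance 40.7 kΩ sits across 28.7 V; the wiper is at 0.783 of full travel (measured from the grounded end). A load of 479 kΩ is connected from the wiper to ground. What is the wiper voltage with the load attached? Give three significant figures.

V ≈ 22.2 V

The wiper splits the pot into (1−α)R = 8.832 kΩ above and αR = 31.87 kΩ below.
Lower section ‖ load = 29.88 kΩ.
V_wiper = 28.7 × 29.88/(8.832 + 29.88) = 22.2 V.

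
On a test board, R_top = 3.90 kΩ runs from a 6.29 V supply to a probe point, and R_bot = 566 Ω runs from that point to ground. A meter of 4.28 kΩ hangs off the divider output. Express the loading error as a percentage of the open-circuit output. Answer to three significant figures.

10.4 %

Unloaded V = 6.29 × 566/4466 = 0.79717 V.
Loaded: R_bot‖R_L = 499.9 Ω, giving V = 6.29 × 499.9/4400 = 0.71464 V.
Drop = (0.79717 − 0.71464) / 0.79717 = 10.4 %.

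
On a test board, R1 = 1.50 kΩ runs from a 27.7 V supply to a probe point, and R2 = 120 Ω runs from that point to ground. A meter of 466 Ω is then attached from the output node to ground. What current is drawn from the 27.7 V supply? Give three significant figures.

R2‖R_L = 95.43 Ω, so the source sees R1 + R2‖R_L = 1595 Ω.
I = 27.7 V / 1595 Ω = 17.4 mA.

I ≈ 17.4 mA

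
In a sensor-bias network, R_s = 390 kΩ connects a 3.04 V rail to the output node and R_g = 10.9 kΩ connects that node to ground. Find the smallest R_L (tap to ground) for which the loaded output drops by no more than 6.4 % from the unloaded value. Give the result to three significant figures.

R_L(min) ≈ 155 kΩ

Output resistance R_th = R_s‖R_g = (390 × 10.9)/400.9 = 10.60 kΩ.
The fractional drop is R_th/(R_th + R_L); requiring this ≤ 0.0640 gives R_L ≥ R_th(1/0.0640 − 1) = 10.60 × 14.62 = 155 kΩ.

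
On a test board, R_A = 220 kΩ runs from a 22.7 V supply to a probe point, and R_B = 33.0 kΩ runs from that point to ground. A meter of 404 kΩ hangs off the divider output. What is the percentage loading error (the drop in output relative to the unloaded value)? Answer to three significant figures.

The divider's output (Thévenin) resistance is R_A‖R_B = 28.70 kΩ.
Fractional drop under load = R_th/(R_th + R_L) = 28.70 / (28.70 + 404) = 0.06632.
So the output falls by 6.63 %.

6.63 %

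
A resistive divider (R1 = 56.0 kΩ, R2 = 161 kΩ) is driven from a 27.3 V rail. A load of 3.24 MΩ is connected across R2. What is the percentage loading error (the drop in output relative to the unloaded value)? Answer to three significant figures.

The divider's output (Thévenin) resistance is R1‖R2 = 41.55 kΩ.
Fractional drop under load = R_th/(R_th + R_L) = 41.55 / (41.55 + 3240) = 0.01266.
So the output falls by 1.27 %.

1.27 %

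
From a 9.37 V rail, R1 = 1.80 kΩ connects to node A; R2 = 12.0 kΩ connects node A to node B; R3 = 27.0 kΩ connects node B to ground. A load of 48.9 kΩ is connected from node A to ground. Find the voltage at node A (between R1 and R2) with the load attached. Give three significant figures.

V ≈ 8.65 V

Below node A the series string R2+R3 = 39.00 kΩ sits in parallel with the 48.9 kΩ load: 21.70 kΩ.
V_A = 9.37 × 21.70/(1.80 + 21.70) = 8.65 V.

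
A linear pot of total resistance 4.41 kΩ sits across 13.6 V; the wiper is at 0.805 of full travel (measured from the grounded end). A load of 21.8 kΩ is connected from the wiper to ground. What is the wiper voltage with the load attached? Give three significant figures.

The wiper splits the pot into (1−α)R = 859.9 Ω above and αR = 3550 Ω below.
Lower section ‖ load = 3053 Ω.
V_wiper = 13.6 × 3053/(859.9 + 3053) = 10.6 V.

V ≈ 10.6 V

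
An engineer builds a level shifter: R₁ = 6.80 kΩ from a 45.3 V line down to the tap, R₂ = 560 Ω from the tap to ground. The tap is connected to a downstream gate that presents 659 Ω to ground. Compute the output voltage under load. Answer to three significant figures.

V_out ≈ 1.93 V

The load sits in parallel with R₂: R₂‖R_L = (560 × 659) / (560 + 659) = 302.7 Ω.
V_out = 45.3 × 302.7 / (6800 + 302.7) = 45.3 × 302.7/7103 = 1.93 V.
(Unloaded it would have been 3.45 V.)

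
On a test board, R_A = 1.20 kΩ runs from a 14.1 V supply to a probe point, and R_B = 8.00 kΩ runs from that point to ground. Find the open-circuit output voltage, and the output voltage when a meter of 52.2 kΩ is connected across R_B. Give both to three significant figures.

Open-circuit: V = 14.1 × 8.00/(1.20 + 8.00) = 12.3 V.
With the load, R_B becomes R_B‖R_L = 6.937 kΩ, so V = 14.1 × 6.937/8.137 = 12.0 V.

Unloaded: 12.3 V; loaded: 12.0 V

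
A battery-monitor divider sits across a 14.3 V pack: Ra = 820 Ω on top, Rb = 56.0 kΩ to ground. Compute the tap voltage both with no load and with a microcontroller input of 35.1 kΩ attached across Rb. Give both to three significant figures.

Open-circuit: V = 14.3 × 56000/(820 + 56000) = 14.1 V.
With the load, Rb becomes Rb‖R_L = 21580 Ω, so V = 14.3 × 21580/22400 = 13.8 V.

Unloaded: 14.1 V; loaded: 13.8 V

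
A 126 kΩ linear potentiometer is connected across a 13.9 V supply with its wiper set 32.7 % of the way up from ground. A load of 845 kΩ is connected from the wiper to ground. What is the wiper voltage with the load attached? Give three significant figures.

The wiper splits the pot into (1−α)R = 84.80 kΩ above and αR = 41.20 kΩ below.
Lower section ‖ load = 39.29 kΩ.
V_wiper = 13.9 × 39.29/(84.80 + 39.29) = 4.40 V.

V ≈ 4.40 V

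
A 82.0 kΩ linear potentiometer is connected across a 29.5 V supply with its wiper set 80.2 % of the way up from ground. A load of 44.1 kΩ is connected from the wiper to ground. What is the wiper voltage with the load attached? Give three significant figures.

The wiper splits the pot into (1−α)R = 16.24 kΩ above and αR = 65.76 kΩ below.
Lower section ‖ load = 26.40 kΩ.
V_wiper = 29.5 × 26.40/(16.24 + 26.40) = 18.3 V.

V ≈ 18.3 V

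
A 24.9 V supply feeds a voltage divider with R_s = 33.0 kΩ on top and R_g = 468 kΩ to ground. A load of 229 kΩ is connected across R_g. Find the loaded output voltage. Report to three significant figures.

V_out ≈ 20.5 V

The load sits in parallel with R_g: R_g‖R_L = (468 × 229) / (468 + 229) = 153.8 kΩ.
V_out = 24.9 × 153.8 / (33.0 + 153.8) = 24.9 × 153.8/186.8 = 20.5 V.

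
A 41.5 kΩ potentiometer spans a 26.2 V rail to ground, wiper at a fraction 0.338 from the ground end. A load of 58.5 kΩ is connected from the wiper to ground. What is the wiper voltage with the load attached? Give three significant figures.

The wiper splits the pot into (1−α)R = 27.47 kΩ above and αR = 14.03 kΩ below.
Lower section ‖ load = 11.31 kΩ.
V_wiper = 26.2 × 11.31/(27.47 + 11.31) = 7.64 V.

V ≈ 7.64 V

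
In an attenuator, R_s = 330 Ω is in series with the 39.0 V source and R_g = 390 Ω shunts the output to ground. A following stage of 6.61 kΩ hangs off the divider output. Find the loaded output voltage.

The load sits in parallel with R_g: R_g‖R_L = (390 × 6610) / (390 + 6610) = 368.3 Ω.
V_out = 39.0 × 368.3 / (330 + 368.3) = 39.0 × 368.3/698.3 = 20.6 V.

V_out ≈ 20.6 V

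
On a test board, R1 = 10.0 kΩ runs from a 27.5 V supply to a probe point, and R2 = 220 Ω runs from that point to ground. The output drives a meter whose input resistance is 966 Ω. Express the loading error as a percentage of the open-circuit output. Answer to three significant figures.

Unloaded V = 27.5 × 220/10220 = 0.5920 V.
Loaded: R2‖R_L = 179.2 Ω, giving V = 27.5 × 179.2/10180 = 0.4841 V.
Drop = (0.5920 − 0.4841) / 0.5920 = 18.2 %.

18.2 %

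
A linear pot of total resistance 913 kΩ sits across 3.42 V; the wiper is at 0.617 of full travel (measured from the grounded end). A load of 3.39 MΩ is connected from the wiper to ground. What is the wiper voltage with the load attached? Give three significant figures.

The wiper splits the pot into (1−α)R = 349.7 kΩ above and αR = 563.3 kΩ below.
Lower section ‖ load = 483.1 kΩ.
V_wiper = 3.42 × 483.1/(349.7 + 483.1) = 1.98 V.

V ≈ 1.98 V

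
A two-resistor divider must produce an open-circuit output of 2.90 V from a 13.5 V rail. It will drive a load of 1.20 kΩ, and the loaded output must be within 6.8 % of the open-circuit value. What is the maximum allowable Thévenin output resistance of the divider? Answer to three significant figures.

Loading drop = R_th/(R_th + R_L) ≤ 0.0680, so R_th ≤ R_L · ε/(1−ε) = 1.20 kΩ × 0.0680/0.9320 = 87.6 Ω.

R_th ≤ 87.6 Ω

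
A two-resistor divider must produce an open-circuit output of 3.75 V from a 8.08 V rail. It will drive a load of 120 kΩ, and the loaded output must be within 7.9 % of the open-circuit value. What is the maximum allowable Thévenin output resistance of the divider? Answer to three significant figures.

R_th ≤ 10.3 kΩ

Loading drop = R_th/(R_th + R_L) ≤ 0.0790, so R_th ≤ R_L · ε/(1−ε) = 120 kΩ × 0.0790/0.9210 = 10.3 kΩ.
(Any R1, R2 with R2/(R1+R2) = 0.464 and R1‖R2 ≤ 10.3 kΩ will meet the spec.)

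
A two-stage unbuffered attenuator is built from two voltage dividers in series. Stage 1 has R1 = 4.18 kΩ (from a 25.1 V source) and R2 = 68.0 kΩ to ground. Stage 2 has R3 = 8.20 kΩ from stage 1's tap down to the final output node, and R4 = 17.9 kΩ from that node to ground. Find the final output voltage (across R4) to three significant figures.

V_out ≈ 14.1 V

Stage 2 presents R3+R4 = 26.10 kΩ as a load on stage 1's tap.
Stage 1's lower leg becomes R2‖(R3+R4) = 18.86 kΩ, so V_mid = 25.1 × 18.86/23.04 = 20.55 V.
Stage 2 is itself unloaded: V_out = V_mid × R4/(R3+R4) = 20.55 × 17.9/26.10 = 14.1 V.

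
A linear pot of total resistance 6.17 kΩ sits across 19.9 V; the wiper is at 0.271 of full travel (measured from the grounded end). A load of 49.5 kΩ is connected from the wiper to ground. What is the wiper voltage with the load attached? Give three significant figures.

V ≈ 5.26 V

The wiper splits the pot into (1−α)R = 4.498 kΩ above and αR = 1.672 kΩ below.
Lower section ‖ load = 1.617 kΩ.
V_wiper = 19.9 × 1.617/(4.498 + 1.617) = 5.26 V.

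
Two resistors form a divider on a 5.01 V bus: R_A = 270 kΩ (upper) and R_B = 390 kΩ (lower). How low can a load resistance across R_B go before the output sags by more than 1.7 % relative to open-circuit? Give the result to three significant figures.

Output resistance R_th = R_A‖R_B = (270 × 390)/660.0 = 159.5 kΩ.
The fractional drop is R_th/(R_th + R_L); requiring this ≤ 0.0170 gives R_L ≥ R_th(1/0.0170 − 1) = 159.5 × 57.82 = 9.23 MΩ.

R_L(min) ≈ 9.23 MΩ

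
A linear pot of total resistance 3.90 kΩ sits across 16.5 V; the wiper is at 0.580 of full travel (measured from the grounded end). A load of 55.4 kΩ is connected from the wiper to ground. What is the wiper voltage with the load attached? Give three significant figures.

V ≈ 9.41 V

The wiper splits the pot into (1−α)R = 1.638 kΩ above and αR = 2.262 kΩ below.
Lower section ‖ load = 2.173 kΩ.
V_wiper = 16.5 × 2.173/(1.638 + 2.173) = 9.41 V.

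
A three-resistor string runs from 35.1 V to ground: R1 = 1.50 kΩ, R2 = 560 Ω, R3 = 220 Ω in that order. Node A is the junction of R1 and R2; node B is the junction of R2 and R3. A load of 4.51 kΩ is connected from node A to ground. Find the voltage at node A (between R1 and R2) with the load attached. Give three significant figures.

V ≈ 10.8 V

Below node A the series string R2+R3 = 780.0 Ω sits in parallel with the 4510 Ω load: 665.0 Ω.
V_A = 35.1 × 665.0/(1500 + 665.0) = 10.8 V.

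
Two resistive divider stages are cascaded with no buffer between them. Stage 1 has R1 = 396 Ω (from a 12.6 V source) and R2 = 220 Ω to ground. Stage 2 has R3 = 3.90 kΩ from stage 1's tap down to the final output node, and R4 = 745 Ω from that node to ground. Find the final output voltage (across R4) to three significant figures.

V_out ≈ 0.700 V

Stage 2 presents R3+R4 = 4645 Ω as a load on stage 1's tap.
Stage 1's lower leg becomes R2‖(R3+R4) = 210.1 Ω, so V_mid = 12.6 × 210.1/606.1 = 4.367 V.
Stage 2 is itself unloaded: V_out = V_mid × R4/(R3+R4) = 4.367 × 745/4645 = 0.700 V.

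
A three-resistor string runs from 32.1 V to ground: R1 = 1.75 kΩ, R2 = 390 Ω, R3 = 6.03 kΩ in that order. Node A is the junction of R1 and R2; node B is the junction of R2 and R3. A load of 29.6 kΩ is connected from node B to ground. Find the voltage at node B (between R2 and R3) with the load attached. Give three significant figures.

At node B, R3 is in parallel with the load: R3‖R_L = 5009 Ω.
Below node A the resistance is R2 + (R3‖R_L) = 5399 Ω, so V_A = 32.1 × 5399/7149 = 24.24 V.
Then V_B = V_A × (R3‖R_L)/(R2 + R3‖R_L) = 24.24 × 5009/5399 = 22.5 V.

V ≈ 22.5 V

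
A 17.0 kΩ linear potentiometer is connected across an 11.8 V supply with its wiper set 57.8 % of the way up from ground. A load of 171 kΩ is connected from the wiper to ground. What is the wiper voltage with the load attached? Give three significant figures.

V ≈ 6.66 V

The wiper splits the pot into (1−α)R = 7.174 kΩ above and αR = 9.826 kΩ below.
Lower section ‖ load = 9.292 kΩ.
V_wiper = 11.8 × 9.292/(7.174 + 9.292) = 6.66 V.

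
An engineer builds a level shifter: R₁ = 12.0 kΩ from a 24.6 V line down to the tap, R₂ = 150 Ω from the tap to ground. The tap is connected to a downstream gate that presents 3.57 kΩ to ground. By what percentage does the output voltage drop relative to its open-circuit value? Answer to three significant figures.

3.98 %

The divider's output (Thévenin) resistance is R₁‖R₂ = 148.1 Ω.
Fractional drop under load = R_th/(R_th + R_L) = 148.1 / (148.1 + 3570) = 0.03984.
So the output falls by 3.98 %.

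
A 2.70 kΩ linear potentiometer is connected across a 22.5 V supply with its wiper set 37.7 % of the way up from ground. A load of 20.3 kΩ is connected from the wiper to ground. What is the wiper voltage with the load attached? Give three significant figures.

V ≈ 8.23 V

The wiper splits the pot into (1−α)R = 1.682 kΩ above and αR = 1.018 kΩ below.
Lower section ‖ load = 0.9693 kΩ.
V_wiper = 22.5 × 0.9693/(1.682 + 0.9693) = 8.23 V.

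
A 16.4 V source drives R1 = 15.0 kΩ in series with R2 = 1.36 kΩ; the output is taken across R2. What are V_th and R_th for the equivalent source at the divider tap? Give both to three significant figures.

V_th = 1.36 V, R_th = 1.25 kΩ

V_th is the open-circuit tap voltage: 16.4 × 1.36/(15.0 + 1.36) = 1.36 V.
With the supply zeroed, R1 and R2 appear in parallel from the tap: R_th = R1‖R2 = (15.0 × 1.36)/16.36 = 1.25 kΩ.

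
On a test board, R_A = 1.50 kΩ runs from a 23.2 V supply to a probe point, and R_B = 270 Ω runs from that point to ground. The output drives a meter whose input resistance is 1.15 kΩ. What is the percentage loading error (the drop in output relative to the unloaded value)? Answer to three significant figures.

16.6 %

The divider's output (Thévenin) resistance is R_A‖R_B = 228.8 Ω.
Fractional drop under load = R_th/(R_th + R_L) = 228.8 / (228.8 + 1150) = 0.1659.
So the output falls by 16.6 %.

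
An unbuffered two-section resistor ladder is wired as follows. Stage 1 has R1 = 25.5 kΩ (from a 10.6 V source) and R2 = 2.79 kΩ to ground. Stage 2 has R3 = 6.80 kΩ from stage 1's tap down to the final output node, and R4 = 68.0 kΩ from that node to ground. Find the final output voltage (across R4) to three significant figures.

Stage 2 presents R3+R4 = 74.80 kΩ as a load on stage 1's tap.
Stage 1's lower leg becomes R2‖(R3+R4) = 2.690 kΩ, so V_mid = 10.6 × 2.690/28.19 = 1.011 V.
Stage 2 is itself unloaded: V_out = V_mid × R4/(R3+R4) = 1.011 × 68.0/74.80 = 0.919 V.

V_out ≈ 0.919 V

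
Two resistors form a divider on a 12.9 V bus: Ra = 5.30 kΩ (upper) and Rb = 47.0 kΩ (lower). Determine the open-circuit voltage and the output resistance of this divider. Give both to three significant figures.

V_th = 11.6 V, R_th = 4.76 kΩ

V_th is the open-circuit tap voltage: 12.9 × 47.0/(5.30 + 47.0) = 11.6 V.
With the supply zeroed, Ra and Rb appear in parallel from the tap: R_th = Ra‖Rb = (5.30 × 47.0)/52.30 = 4.76 kΩ.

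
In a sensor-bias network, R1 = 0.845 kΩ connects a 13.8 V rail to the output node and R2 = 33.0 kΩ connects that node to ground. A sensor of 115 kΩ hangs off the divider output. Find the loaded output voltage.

The load sits in parallel with R2: R2‖R_L = (33000 × 115000) / (33000 + 115000) = 25640 Ω.
V_out = 13.8 × 25640 / (845 + 25640) = 13.8 × 25640/26490 = 13.4 V.
(Unloaded it would have been 13.5 V.)

V_out ≈ 13.4 V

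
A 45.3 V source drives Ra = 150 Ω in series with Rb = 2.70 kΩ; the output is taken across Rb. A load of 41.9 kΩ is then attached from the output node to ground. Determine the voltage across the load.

The load sits in parallel with Rb: Rb‖R_L = (2700 × 41900) / (2700 + 41900) = 2537 Ω.
V_out = 45.3 × 2537 / (150 + 2537) = 45.3 × 2537/2687 = 42.8 V.

V_out ≈ 42.8 V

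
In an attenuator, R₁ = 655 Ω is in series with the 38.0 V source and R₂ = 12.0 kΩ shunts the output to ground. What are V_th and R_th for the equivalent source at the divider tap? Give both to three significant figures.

V_th = 36.0 V, R_th = 621 Ω

V_th is the open-circuit tap voltage: 38.0 × 12000/(655 + 12000) = 36.0 V.
With the supply zeroed, R₁ and R₂ appear in parallel from the tap: R_th = R₁‖R₂ = (655 × 12000)/12660 = 621 Ω.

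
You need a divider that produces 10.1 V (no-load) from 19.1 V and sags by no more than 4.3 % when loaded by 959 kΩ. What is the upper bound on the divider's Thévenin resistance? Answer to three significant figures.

Loading drop = R_th/(R_th + R_L) ≤ 0.0430, so R_th ≤ R_L · ε/(1−ε) = 959 kΩ × 0.0430/0.9570 = 43.1 kΩ.
(Any R1, R2 with R2/(R1+R2) = 0.529 and R1‖R2 ≤ 43.1 kΩ will meet the spec.)

R_th ≤ 43.1 kΩ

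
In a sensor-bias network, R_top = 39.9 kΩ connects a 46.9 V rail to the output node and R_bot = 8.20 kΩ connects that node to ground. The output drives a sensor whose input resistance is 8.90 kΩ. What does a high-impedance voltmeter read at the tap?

V_out ≈ 4.53 V

The load sits in parallel with R_bot: R_bot‖R_L = (8.20 × 8.90) / (8.20 + 8.90) = 4.268 kΩ.
V_out = 46.9 × 4.268 / (39.9 + 4.268) = 46.9 × 4.268/44.17 = 4.53 V.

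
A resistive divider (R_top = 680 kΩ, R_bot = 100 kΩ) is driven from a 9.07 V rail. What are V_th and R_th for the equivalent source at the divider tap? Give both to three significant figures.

V_th is the open-circuit tap voltage: 9.07 × 100/(680 + 100) = 1.16 V.
With the supply zeroed, R_top and R_bot appear in parallel from the tap: R_th = R_top‖R_bot = (680 × 100)/780.0 = 87.2 kΩ.

V_th = 1.16 V, R_th = 87.2 kΩ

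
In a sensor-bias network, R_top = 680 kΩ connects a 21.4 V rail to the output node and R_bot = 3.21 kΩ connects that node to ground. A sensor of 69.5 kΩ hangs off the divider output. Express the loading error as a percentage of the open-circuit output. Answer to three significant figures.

The divider's output (Thévenin) resistance is R_top‖R_bot = 3.195 kΩ.
Fractional drop under load = R_th/(R_th + R_L) = 3.195 / (3.195 + 69.5) = 0.04395.
So the output falls by 4.39 %.

4.39 %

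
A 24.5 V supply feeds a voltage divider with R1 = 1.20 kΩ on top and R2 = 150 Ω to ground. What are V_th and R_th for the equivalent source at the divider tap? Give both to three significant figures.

V_th is the open-circuit tap voltage: 24.5 × 150/(1200 + 150) = 2.72 V.
With the supply zeroed, R1 and R2 appear in parallel from the tap: R_th = R1‖R2 = (1200 × 150)/1350 = 133 Ω.

V_th = 2.72 V, R_th = 133 Ω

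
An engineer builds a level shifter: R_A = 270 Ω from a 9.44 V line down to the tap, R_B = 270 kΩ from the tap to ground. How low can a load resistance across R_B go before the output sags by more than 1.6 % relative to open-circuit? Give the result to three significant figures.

R_L(min) ≈ 16.6 kΩ

Output resistance R_th = R_A‖R_B = (270 × 270000)/270300 = 269.7 Ω.
The fractional drop is R_th/(R_th + R_L); requiring this ≤ 0.0160 gives R_L ≥ R_th(1/0.0160 − 1) = 269.7 × 61.50 = 16.6 kΩ.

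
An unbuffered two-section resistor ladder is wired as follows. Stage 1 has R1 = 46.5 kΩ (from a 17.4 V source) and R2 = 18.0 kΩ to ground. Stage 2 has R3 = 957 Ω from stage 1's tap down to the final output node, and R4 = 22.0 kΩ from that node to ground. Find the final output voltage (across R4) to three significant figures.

V_out ≈ 2.97 V

Stage 2 presents R3+R4 = 22960 Ω as a load on stage 1's tap.
Stage 1's lower leg becomes R2‖(R3+R4) = 10090 Ω, so V_mid = 17.4 × 10090/56590 = 3.102 V.
Stage 2 is itself unloaded: V_out = V_mid × R4/(R3+R4) = 3.102 × 22000/22960 = 2.97 V.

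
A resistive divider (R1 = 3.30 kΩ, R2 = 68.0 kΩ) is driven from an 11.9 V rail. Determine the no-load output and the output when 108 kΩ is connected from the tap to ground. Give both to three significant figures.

Open-circuit: V = 11.9 × 68.0/(3.30 + 68.0) = 11.3 V.
With the load, R2 becomes R2‖R_L = 41.73 kΩ, so V = 11.9 × 41.73/45.03 = 11.0 V.

Unloaded: 11.3 V; loaded: 11.0 V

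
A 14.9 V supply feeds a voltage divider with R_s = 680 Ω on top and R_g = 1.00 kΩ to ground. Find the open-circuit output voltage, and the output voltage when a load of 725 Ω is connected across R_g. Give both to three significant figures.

Unloaded: 8.87 V; loaded: 5.69 V

Open-circuit: V = 14.9 × 1000/(680 + 1000) = 8.87 V.
With the load, R_g becomes R_g‖R_L = 420.3 Ω, so V = 14.9 × 420.3/1100 = 5.69 V.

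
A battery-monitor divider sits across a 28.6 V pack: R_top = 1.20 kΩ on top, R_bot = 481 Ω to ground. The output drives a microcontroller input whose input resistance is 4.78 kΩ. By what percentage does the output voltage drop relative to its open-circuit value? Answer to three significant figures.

The divider's output (Thévenin) resistance is R_top‖R_bot = 343.4 Ω.
Fractional drop under load = R_th/(R_th + R_L) = 343.4 / (343.4 + 4780) = 0.06702.
So the output falls by 6.70 %.

6.70 %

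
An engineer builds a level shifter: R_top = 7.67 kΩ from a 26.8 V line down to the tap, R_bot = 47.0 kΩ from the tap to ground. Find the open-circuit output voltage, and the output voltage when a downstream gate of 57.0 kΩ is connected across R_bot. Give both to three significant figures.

Open-circuit: V = 26.8 × 47.0/(7.67 + 47.0) = 23.0 V.
With the load, R_bot becomes R_bot‖R_L = 25.76 kΩ, so V = 26.8 × 25.76/33.43 = 20.7 V.

Unloaded: 23.0 V; loaded: 20.7 V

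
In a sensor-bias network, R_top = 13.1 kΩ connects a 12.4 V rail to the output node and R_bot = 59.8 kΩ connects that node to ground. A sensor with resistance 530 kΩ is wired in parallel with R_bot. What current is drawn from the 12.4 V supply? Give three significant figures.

R_bot‖R_L = 53.74 kΩ, so the source sees R_top + R_bot‖R_L = 66.84 kΩ.
I = 12.4 V / 66.84 kΩ = 0.186 mA.

I ≈ 0.186 mA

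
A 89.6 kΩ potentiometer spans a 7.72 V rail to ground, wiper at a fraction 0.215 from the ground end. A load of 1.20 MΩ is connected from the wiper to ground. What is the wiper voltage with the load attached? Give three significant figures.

The wiper splits the pot into (1−α)R = 70.34 kΩ above and αR = 19.26 kΩ below.
Lower section ‖ load = 18.96 kΩ.
V_wiper = 7.72 × 18.96/(70.34 + 18.96) = 1.64 V.

V ≈ 1.64 V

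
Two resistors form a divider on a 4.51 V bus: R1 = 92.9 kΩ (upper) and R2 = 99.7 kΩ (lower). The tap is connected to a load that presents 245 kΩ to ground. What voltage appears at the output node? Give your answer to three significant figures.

The load sits in parallel with R2: R2‖R_L = (99.7 × 245) / (99.7 + 245) = 70.86 kΩ.
V_out = 4.51 × 70.86 / (92.9 + 70.86) = 4.51 × 70.86/163.8 = 1.95 V.

V_out ≈ 1.95 V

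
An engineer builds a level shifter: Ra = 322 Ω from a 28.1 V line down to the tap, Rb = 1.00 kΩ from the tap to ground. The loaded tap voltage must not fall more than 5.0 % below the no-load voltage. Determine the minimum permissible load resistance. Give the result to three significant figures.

R_L(min) ≈ 4.63 kΩ

Output resistance R_th = Ra‖Rb = (322 × 1000)/1322 = 243.6 Ω.
The fractional drop is R_th/(R_th + R_L); requiring this ≤ 0.0500 gives R_L ≥ R_th(1/0.0500 − 1) = 243.6 × 19.00 = 4.63 kΩ.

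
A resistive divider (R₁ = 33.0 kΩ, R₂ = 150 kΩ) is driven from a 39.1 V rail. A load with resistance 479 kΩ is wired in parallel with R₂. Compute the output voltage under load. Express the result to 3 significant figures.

V_out ≈ 30.3 V

The load sits in parallel with R₂: R₂‖R_L = (150 × 479) / (150 + 479) = 114.2 kΩ.
V_out = 39.1 × 114.2 / (33.0 + 114.2) = 39.1 × 114.2/147.2 = 30.3 V.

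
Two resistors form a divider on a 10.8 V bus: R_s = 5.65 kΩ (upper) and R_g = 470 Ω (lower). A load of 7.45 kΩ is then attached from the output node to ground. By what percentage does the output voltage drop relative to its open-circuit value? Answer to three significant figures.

The divider's output (Thévenin) resistance is R_s‖R_g = 433.9 Ω.
Fractional drop under load = R_th/(R_th + R_L) = 433.9 / (433.9 + 7450) = 0.05504.
So the output falls by 5.50 %.

5.50 %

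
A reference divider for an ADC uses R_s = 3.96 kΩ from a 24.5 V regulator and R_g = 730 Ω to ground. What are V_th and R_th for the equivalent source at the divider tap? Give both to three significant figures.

V_th = 3.81 V, R_th = 616 Ω

V_th is the open-circuit tap voltage: 24.5 × 730/(3960 + 730) = 3.81 V.
With the supply zeroed, R_s and R_g appear in parallel from the tap: R_th = R_s‖R_g = (3960 × 730)/4690 = 616 Ω.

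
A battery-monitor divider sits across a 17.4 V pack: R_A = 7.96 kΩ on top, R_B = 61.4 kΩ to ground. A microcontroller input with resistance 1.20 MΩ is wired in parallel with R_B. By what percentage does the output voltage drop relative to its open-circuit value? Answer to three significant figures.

0.584 %

The divider's output (Thévenin) resistance is R_A‖R_B = 7.046 kΩ.
Fractional drop under load = R_th/(R_th + R_L) = 7.046 / (7.046 + 1200) = 0.005838.
So the output falls by 0.584 %.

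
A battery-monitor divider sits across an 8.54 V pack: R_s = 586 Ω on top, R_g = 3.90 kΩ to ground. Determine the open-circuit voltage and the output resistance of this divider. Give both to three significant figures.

V_th is the open-circuit tap voltage: 8.54 × 3900/(586 + 3900) = 7.42 V.
With the supply zeroed, R_s and R_g appear in parallel from the tap: R_th = R_s‖R_g = (586 × 3900)/4486 = 509 Ω.

V_th = 7.42 V, R_th = 509 Ω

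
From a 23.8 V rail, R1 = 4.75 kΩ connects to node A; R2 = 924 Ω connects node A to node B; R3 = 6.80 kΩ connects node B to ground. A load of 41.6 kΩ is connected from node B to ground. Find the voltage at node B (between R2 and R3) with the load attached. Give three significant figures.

V ≈ 12.1 V

At node B, R3 is in parallel with the load: R3‖R_L = 5845 Ω.
Below node A the resistance is R2 + (R3‖R_L) = 6769 Ω, so V_A = 23.8 × 6769/11520 = 13.99 V.
Then V_B = V_A × (R3‖R_L)/(R2 + R3‖R_L) = 13.99 × 5845/6769 = 12.1 V.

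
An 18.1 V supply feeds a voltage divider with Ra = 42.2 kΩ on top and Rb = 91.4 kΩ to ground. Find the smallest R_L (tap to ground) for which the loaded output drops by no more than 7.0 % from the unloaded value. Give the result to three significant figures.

R_L(min) ≈ 384 kΩ

Output resistance R_th = Ra‖Rb = (42.2 × 91.4)/133.6 = 28.87 kΩ.
The fractional drop is R_th/(R_th + R_L); requiring this ≤ 0.0700 gives R_L ≥ R_th(1/0.0700 − 1) = 28.87 × 13.29 = 384 kΩ.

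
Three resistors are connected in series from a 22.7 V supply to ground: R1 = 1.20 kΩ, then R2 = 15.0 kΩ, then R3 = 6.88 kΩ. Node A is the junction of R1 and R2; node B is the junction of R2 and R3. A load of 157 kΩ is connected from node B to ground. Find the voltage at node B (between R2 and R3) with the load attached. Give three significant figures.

At node B, R3 is in parallel with the load: R3‖R_L = 6.591 kΩ.
Below node A the resistance is R2 + (R3‖R_L) = 21.59 kΩ, so V_A = 22.7 × 21.59/22.79 = 21.50 V.
Then V_B = V_A × (R3‖R_L)/(R2 + R3‖R_L) = 21.50 × 6.591/21.59 = 6.56 V.

V ≈ 6.56 V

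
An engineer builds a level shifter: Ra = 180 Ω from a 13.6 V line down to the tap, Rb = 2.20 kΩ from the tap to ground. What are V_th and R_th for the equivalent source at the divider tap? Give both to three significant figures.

V_th = 12.6 V, R_th = 166 Ω

V_th is the open-circuit tap voltage: 13.6 × 2200/(180 + 2200) = 12.6 V.
With the supply zeroed, Ra and Rb appear in parallel from the tap: R_th = Ra‖Rb = (180 × 2200)/2380 = 166 Ω.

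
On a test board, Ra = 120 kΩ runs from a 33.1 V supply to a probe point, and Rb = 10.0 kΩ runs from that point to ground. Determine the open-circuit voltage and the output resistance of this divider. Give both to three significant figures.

V_th is the open-circuit tap voltage: 33.1 × 10.0/(120 + 10.0) = 2.55 V.
With the supply zeroed, Ra and Rb appear in parallel from the tap: R_th = Ra‖Rb = (120 × 10.0)/130.0 = 9.23 kΩ.

V_th = 2.55 V, R_th = 9.23 kΩ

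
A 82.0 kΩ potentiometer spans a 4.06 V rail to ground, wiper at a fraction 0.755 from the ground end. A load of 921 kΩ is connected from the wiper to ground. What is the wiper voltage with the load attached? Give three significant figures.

V ≈ 3.02 V

The wiper splits the pot into (1−α)R = 20.09 kΩ above and αR = 61.91 kΩ below.
Lower section ‖ load = 58.01 kΩ.
V_wiper = 4.06 × 58.01/(20.09 + 58.01) = 3.02 V.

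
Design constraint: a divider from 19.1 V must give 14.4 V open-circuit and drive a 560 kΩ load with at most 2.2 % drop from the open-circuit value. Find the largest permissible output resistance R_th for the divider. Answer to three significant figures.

R_th ≤ 12.6 kΩ

Loading drop = R_th/(R_th + R_L) ≤ 0.0220, so R_th ≤ R_L · ε/(1−ε) = 560 kΩ × 0.0220/0.9780 = 12.6 kΩ.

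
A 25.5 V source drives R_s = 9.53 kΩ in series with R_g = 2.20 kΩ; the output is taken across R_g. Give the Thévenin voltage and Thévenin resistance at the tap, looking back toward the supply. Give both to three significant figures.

V_th = 4.78 V, R_th = 1.79 kΩ

V_th is the open-circuit tap voltage: 25.5 × 2.20/(9.53 + 2.20) = 4.78 V.
With the supply zeroed, R_s and R_g appear in parallel from the tap: R_th = R_s‖R_g = (9.53 × 2.20)/11.73 = 1.79 kΩ.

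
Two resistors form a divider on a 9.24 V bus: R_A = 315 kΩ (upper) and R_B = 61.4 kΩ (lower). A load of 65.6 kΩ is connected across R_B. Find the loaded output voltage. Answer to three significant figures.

V_out ≈ 0.845 V

The load sits in parallel with R_B: R_B‖R_L = (61.4 × 65.6) / (61.4 + 65.6) = 31.72 kΩ.
V_out = 9.24 × 31.72 / (315 + 31.72) = 9.24 × 31.72/346.7 = 0.845 V.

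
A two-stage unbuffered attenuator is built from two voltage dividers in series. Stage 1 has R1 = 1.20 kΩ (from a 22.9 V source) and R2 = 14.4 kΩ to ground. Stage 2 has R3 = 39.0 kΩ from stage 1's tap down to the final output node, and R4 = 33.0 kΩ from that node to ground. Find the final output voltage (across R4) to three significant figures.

Stage 2 presents R3+R4 = 72.00 kΩ as a load on stage 1's tap.
Stage 1's lower leg becomes R2‖(R3+R4) = 12.00 kΩ, so V_mid = 22.9 × 12.00/13.20 = 20.82 V.
Stage 2 is itself unloaded: V_out = V_mid × R4/(R3+R4) = 20.82 × 33.0/72.00 = 9.54 V.

V_out ≈ 9.54 V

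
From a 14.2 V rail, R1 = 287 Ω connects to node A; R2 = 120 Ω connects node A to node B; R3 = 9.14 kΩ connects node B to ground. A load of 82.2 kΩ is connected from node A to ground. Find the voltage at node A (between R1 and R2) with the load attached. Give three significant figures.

V ≈ 13.7 V

Below node A the series string R2+R3 = 9260 Ω sits in parallel with the 82200 Ω load: 8322 Ω.
V_A = 14.2 × 8322/(287 + 8322) = 13.7 V.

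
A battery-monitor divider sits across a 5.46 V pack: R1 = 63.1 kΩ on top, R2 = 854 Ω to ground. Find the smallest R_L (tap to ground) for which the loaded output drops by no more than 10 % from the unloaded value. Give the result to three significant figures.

Output resistance R_th = R1‖R2 = (63100 × 854)/63950 = 842.6 Ω.
The fractional drop is R_th/(R_th + R_L); requiring this ≤ 0.100 gives R_L ≥ R_th(1/0.100 − 1) = 842.6 × 9.000 = 7.58 kΩ.

R_L(min) ≈ 7.58 kΩ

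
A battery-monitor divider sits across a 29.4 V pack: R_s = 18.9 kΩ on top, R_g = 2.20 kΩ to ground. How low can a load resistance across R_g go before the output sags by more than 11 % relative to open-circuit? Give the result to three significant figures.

R_L(min) ≈ 15.9 kΩ

Output resistance R_th = R_s‖R_g = (18.9 × 2.20)/21.10 = 1.971 kΩ.
The fractional drop is R_th/(R_th + R_L); requiring this ≤ 0.110 gives R_L ≥ R_th(1/0.110 − 1) = 1.971 × 8.091 = 15.9 kΩ.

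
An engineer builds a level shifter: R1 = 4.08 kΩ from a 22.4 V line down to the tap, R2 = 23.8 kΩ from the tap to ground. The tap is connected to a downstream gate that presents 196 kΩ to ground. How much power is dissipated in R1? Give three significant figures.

P ≈ 3.20 mW

Total resistance from the source is R1 + (R2‖R_L) = 25.30 kΩ, so I = 22.4/25.30 kΩ = 0.8853 mA.
P = I²·R1 = (0.8853 mA)² × 4.08 kΩ = 3.20 mW.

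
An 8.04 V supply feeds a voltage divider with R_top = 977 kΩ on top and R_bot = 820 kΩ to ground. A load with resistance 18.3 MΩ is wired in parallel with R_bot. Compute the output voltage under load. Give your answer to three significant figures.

V_out ≈ 3.58 V

The load sits in parallel with R_bot: R_bot‖R_L = (820 × 18300) / (820 + 18300) = 784.8 kΩ.
V_out = 8.04 × 784.8 / (977 + 784.8) = 8.04 × 784.8/1762 = 3.58 V.
(Unloaded it would have been 3.67 V.)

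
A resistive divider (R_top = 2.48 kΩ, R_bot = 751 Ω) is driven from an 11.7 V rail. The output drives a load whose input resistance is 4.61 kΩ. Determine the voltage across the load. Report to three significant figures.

The load sits in parallel with R_bot: R_bot‖R_L = (751 × 4610) / (751 + 4610) = 645.8 Ω.
V_out = 11.7 × 645.8 / (2480 + 645.8) = 11.7 × 645.8/3126 = 2.42 V.

V_out ≈ 2.42 V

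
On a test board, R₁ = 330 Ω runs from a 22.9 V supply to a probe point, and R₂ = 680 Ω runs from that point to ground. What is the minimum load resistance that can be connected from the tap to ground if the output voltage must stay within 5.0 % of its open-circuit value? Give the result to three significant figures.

Output resistance R_th = R₁‖R₂ = (330 × 680)/1010 = 222.2 Ω.
The fractional drop is R_th/(R_th + R_L); requiring this ≤ 0.0500 gives R_L ≥ R_th(1/0.0500 − 1) = 222.2 × 19.00 = 4.22 kΩ.

R_L(min) ≈ 4.22 kΩ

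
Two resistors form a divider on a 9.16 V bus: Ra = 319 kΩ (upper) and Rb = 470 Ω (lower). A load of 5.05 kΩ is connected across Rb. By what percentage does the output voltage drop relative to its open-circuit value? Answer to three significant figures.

8.50 %

Unloaded V = 9.16 × 470/319500 = 0.013476 V.
Loaded: Rb‖R_L = 430.0 Ω, giving V = 9.16 × 430.0/319400 = 0.012330 V.
Drop = (0.013476 − 0.012330) / 0.013476 = 8.50 %.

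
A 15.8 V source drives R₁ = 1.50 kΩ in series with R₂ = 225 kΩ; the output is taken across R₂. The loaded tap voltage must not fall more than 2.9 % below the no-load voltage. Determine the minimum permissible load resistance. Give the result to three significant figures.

R_L(min) ≈ 49.9 kΩ

Output resistance R_th = R₁‖R₂ = (1.50 × 225)/226.5 = 1.490 kΩ.
The fractional drop is R_th/(R_th + R_L); requiring this ≤ 0.0290 gives R_L ≥ R_th(1/0.0290 − 1) = 1.490 × 33.48 = 49.9 kΩ.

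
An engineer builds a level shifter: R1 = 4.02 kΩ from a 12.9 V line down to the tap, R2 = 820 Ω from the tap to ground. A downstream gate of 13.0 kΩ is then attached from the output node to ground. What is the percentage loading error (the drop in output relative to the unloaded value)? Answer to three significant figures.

4.98 %

The divider's output (Thévenin) resistance is R1‖R2 = 681.1 Ω.
Fractional drop under load = R_th/(R_th + R_L) = 681.1 / (681.1 + 13000) = 0.04978.
So the output falls by 4.98 %.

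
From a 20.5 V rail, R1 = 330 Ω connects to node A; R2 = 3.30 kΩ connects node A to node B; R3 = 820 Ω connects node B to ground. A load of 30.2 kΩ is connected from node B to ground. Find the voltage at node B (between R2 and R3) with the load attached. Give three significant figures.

At node B, R3 is in parallel with the load: R3‖R_L = 798.3 Ω.
Below node A the resistance is R2 + (R3‖R_L) = 4098 Ω, so V_A = 20.5 × 4098/4428 = 18.97 V.
Then V_B = V_A × (R3‖R_L)/(R2 + R3‖R_L) = 18.97 × 798.3/4098 = 3.70 V.

V ≈ 3.70 V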